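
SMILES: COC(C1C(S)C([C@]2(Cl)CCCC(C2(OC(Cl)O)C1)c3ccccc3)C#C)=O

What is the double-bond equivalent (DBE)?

Molecular formula from the SMILES: C21H24Cl2O4S.
DoU = (2C + 2 + N − H − X)/2 = (2·21 + 2 + 0 − 24 − 2)/2 = 18/2 = 9.
(Structurally: 3 ring(s) + 6 π bond(s) = 9.)

9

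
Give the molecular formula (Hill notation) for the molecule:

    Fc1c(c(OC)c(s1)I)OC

Heavy atoms from the SMILES: 6 C, 1 F, 1 I, 2 O, 1 S.
Implicit hydrogens by atom environment:
  4 × C (aromatic): no H
  2 × C: 3 H each → 6
  2 × O: no H
  1 × F: no H
  1 × I: no H
  1 × S (aromatic): no H
  Total hydrogens = 6.
Molecular formula: C6H6FIO2S

C6H6FIO2S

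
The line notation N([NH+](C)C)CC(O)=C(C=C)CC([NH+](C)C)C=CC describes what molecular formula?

Heavy atoms from the SMILES: 14 C, 3 N, 1 O.
Implicit hydrogens by atom environment:
  5 × C: 3 H each → 15
  4 × C: 1 H each → 4
  3 × C: 2 H each → 6
  2 × C: no H
  2 × N (charge +1): 1 H each → 2
  1 × N: 1 H
  1 × O: 1 H
  Total hydrogens = 29.
Net charge +2.
Molecular formula: [C14H29N3O]2+

[C14H29N3O]2+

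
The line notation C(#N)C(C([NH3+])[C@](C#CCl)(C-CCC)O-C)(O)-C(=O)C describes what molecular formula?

C13H20ClN2O3+

Heavy atoms from the SMILES: 13 C, 1 Cl, 2 N, 3 O.
Implicit hydrogens by atom environment:
  6 × C: no H
  3 × C: 3 H each → 9
  3 × C: 2 H each → 6
  2 × O: no H
  1 × C: 1 H
  1 × Cl: no H
  1 × N (charge +1): 3 H
  1 × N: no H
  1 × O: 1 H
  Total hydrogens = 20.
Net charge +1.
Molecular formula: C13H20ClN2O3+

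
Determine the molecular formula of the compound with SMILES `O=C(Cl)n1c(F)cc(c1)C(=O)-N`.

C6H4ClFN2O2

Heavy atoms from the SMILES: 6 C, 1 Cl, 1 F, 2 N, 2 O.
Implicit hydrogens by atom environment:
  2 × C (aromatic): 1 H each → 2
  2 × C (aromatic): no H
  2 × C: no H
  2 × O: no H
  1 × Cl: no H
  1 × F: no H
  1 × N: 2 H
  1 × N (aromatic): no H
  Total hydrogens = 4.
Molecular formula: C6H4ClFN2O2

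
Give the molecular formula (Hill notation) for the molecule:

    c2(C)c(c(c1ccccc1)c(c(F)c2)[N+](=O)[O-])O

Heavy atoms from the SMILES: 13 C, 1 F, 1 N, 3 O.
Implicit hydrogens by atom environment:
  6 × C (aromatic): 1 H each → 6
  6 × C (aromatic): no H
  1 × C: 3 H
  1 × F: no H
  1 × N (charge +1): no H
  1 × O: 1 H
  1 × O: no H
  1 × O (charge -1): no H
  Total hydrogens = 10.
Molecular formula: C13H10FNO3

C13H10FNO3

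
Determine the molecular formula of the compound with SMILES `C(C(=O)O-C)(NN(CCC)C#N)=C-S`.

C8H13N3O2S

Heavy atoms from the SMILES: 8 C, 3 N, 2 O, 1 S.
Implicit hydrogens by atom environment:
  3 × C: no H
  2 × C: 3 H each → 6
  2 × C: 2 H each → 4
  2 × N: no H
  2 × O: no H
  1 × C: 1 H
  1 × N: 1 H
  1 × S: 1 H
  Total hydrogens = 13.
Molecular formula: C8H13N3O2S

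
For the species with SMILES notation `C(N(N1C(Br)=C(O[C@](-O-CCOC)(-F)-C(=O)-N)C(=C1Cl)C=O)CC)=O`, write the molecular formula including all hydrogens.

Heavy atoms from the SMILES: 1 Br, 13 C, 1 Cl, 1 F, 3 N, 6 O.
Implicit hydrogens by atom environment:
  6 × O: no H
  4 × C (aromatic): no H
  3 × C: 2 H each → 6
  2 × C: 3 H each → 6
  2 × C: 1 H each → 2
  2 × C: no H
  1 × Br: no H
  1 × Cl: no H
  1 × F: no H
  1 × N: 2 H
  1 × N (aromatic): no H
  1 × N: no H
  Total hydrogens = 16.
Molecular formula: C13H16BrClFN3O6

C13H16BrClFN3O6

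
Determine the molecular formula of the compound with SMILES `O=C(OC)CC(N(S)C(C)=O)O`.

C6H11NO4S

Heavy atoms from the SMILES: 6 C, 1 N, 4 O, 1 S.
Implicit hydrogens by atom environment:
  3 × O: no H
  2 × C: 3 H each → 6
  2 × C: no H
  1 × C: 2 H
  1 × C: 1 H
  1 × N: no H
  1 × O: 1 H
  1 × S: 1 H
  Total hydrogens = 11.
Molecular formula: C6H11NO4S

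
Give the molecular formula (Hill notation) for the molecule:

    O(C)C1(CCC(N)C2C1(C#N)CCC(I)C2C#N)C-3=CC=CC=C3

C19H22IN3O

Heavy atoms from the SMILES: 19 C, 1 I, 3 N, 1 O.
Implicit hydrogens by atom environment:
  5 × C (aromatic): 1 H each → 5
  4 × C: 2 H each → 8
  4 × C: 1 H each → 4
  4 × C: no H
  2 × N: no H
  1 × C: 3 H
  1 × C (aromatic): no H
  1 × I: no H
  1 × N: 2 H
  1 × O: no H
  Total hydrogens = 22.
Molecular formula: C19H22IN3O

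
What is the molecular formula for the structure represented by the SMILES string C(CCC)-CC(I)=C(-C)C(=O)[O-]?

C9H14IO2-

Heavy atoms from the SMILES: 9 C, 1 I, 2 O.
Implicit hydrogens by atom environment:
  4 × C: 2 H each → 8
  3 × C: no H
  2 × C: 3 H each → 6
  1 × I: no H
  1 × O: no H
  1 × O (charge -1): no H
  Total hydrogens = 14.
Net charge -1.
Molecular formula: C9H14IO2-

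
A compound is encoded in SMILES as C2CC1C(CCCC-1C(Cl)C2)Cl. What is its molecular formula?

C10H16Cl2

Heavy atoms from the SMILES: 10 C, 2 Cl.
Implicit hydrogens by atom environment:
  6 × C: 2 H each → 12
  4 × C: 1 H each → 4
  2 × Cl: no H
  Total hydrogens = 16.
Molecular formula: C10H16Cl2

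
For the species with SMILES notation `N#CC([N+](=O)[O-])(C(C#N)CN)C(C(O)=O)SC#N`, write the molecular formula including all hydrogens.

C8H7N5O4S

Heavy atoms from the SMILES: 8 C, 5 N, 4 O, 1 S.
Implicit hydrogens by atom environment:
  5 × C: no H
  3 × N: no H
  2 × C: 1 H each → 2
  2 × O: no H
  1 × C: 2 H
  1 × N: 2 H
  1 × N (charge +1): no H
  1 × O: 1 H
  1 × O (charge -1): no H
  1 × S: no H
  Total hydrogens = 7.
Molecular formula: C8H7N5O4S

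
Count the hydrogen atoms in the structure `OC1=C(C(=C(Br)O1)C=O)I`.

2

Hydrogens are implicit in SMILES; fill each atom to its normal valence:
  4 × C (aromatic): no H
  1 × Br: no H
  1 × C: 1 H
  1 × I: no H
  1 × O: 1 H
  1 × O (aromatic): no H
  1 × O: no H
  Total hydrogens = 2.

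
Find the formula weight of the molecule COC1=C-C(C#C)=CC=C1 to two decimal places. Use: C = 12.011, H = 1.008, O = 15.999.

132.16

Molecular formula: C9H8O.
M = 9×12.011 + 8×1.008 + 1×15.999 = 132.16 g/mol.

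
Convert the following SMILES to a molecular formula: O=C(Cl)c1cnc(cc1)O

C6H4ClNO2

Heavy atoms from the SMILES: 6 C, 1 Cl, 1 N, 2 O.
Implicit hydrogens by atom environment:
  3 × C (aromatic): 1 H each → 3
  2 × C (aromatic): no H
  1 × C: no H
  1 × Cl: no H
  1 × N (aromatic): no H
  1 × O: 1 H
  1 × O: no H
  Total hydrogens = 4.
Molecular formula: C6H4ClNO2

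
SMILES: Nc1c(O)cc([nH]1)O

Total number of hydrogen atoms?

Hydrogens are implicit in SMILES; fill each atom to its normal valence:
  3 × C (aromatic): no H
  2 × O: 1 H each → 2
  1 × C (aromatic): 1 H
  1 × N: 2 H
  1 × N (aromatic): 1 H
  Total hydrogens = 6.

6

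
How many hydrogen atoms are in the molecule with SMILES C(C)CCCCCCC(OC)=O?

20

Hydrogens are implicit in SMILES; fill each atom to its normal valence:
  7 × C: 2 H each → 14
  2 × C: 3 H each → 6
  2 × O: no H
  1 × C: no H
  Total hydrogens = 20.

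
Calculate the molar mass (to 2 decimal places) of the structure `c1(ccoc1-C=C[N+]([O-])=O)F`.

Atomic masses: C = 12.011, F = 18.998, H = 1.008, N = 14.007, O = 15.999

Molecular formula: C6H4FNO3.
M = 6×12.011 + 1×18.998 + 4×1.008 + 1×14.007 + 3×15.999 = 157.10 g/mol.

157.10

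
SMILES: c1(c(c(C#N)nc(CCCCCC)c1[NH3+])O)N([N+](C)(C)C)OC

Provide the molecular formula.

Heavy atoms from the SMILES: 16 C, 5 N, 2 O.
Implicit hydrogens by atom environment:
  5 × C: 3 H each → 15
  5 × C: 2 H each → 10
  5 × C (aromatic): no H
  2 × N: no H
  1 × C: no H
  1 × N (charge +1): 3 H
  1 × N (aromatic): no H
  1 × N (charge +1): no H
  1 × O: 1 H
  1 × O: no H
  Total hydrogens = 29.
Net charge +2.
Molecular formula: [C16H29N5O2]2+

[C16H29N5O2]2+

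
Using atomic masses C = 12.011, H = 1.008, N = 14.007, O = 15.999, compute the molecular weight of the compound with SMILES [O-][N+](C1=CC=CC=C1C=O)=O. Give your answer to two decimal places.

Molecular formula: C7H5NO3.
M = 7×12.011 + 5×1.008 + 1×14.007 + 3×15.999 = 151.12 g/mol.

151.12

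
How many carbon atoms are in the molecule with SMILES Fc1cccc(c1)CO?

7

The symbol for carbon appears 7 times in the SMILES. Lowercase c denotes aromatic carbon and counts toward C.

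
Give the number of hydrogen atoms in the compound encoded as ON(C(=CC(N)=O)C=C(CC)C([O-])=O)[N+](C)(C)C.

Hydrogens are implicit in SMILES; fill each atom to its normal valence:
  4 × C: 3 H each → 12
  4 × C: no H
  2 × C: 1 H each → 2
  2 × O: no H
  1 × C: 2 H
  1 × N: 2 H
  1 × N: no H
  1 × N (charge +1): no H
  1 × O: 1 H
  1 × O (charge -1): no H
  Total hydrogens = 19.

19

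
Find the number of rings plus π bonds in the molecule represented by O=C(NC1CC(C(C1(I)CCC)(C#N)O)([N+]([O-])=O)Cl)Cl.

Molecular formula from the SMILES: C10H12Cl2IN3O4.
DoU = (2C + 2 + N − H − X)/2 = (2·10 + 2 + 3 − 12 − 3)/2 = 10/2 = 5.
(Structurally: 1 ring(s) + 4 π bond(s) = 5.)

5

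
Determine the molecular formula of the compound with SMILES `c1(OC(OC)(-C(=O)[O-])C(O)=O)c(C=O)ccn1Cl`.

C9H7ClNO7-

Heavy atoms from the SMILES: 9 C, 1 Cl, 1 N, 7 O.
Implicit hydrogens by atom environment:
  5 × O: no H
  3 × C: no H
  2 × C (aromatic): 1 H each → 2
  2 × C (aromatic): no H
  1 × C: 3 H
  1 × C: 1 H
  1 × Cl: no H
  1 × N (aromatic): no H
  1 × O: 1 H
  1 × O (charge -1): no H
  Total hydrogens = 7.
Net charge -1.
Molecular formula: C9H7ClNO7-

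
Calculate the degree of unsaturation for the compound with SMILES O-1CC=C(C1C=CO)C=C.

Molecular formula from the SMILES: C8H10O2.
DoU = (2C + 2 + N − H − X)/2 = (2·8 + 2 + 0 − 10 − 0)/2 = 8/2 = 4.
(Structurally: 1 ring(s) + 3 π bond(s) = 4.)

4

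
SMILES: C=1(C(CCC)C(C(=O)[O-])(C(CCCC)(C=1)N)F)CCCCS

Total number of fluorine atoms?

1

The symbol for fluorine appears 1 time in the SMILES.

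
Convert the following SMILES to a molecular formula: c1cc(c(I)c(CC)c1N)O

Heavy atoms from the SMILES: 8 C, 1 I, 1 N, 1 O.
Implicit hydrogens by atom environment:
  4 × C (aromatic): no H
  2 × C (aromatic): 1 H each → 2
  1 × C: 3 H
  1 × C: 2 H
  1 × I: no H
  1 × N: 2 H
  1 × O: 1 H
  Total hydrogens = 10.
Molecular formula: C8H10INO

C8H10INO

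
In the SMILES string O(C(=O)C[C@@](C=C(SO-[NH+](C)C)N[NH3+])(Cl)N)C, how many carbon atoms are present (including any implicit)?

The symbol for carbon appears 8 times in the SMILES. (Cl is a single chlorine, not C + l.)

8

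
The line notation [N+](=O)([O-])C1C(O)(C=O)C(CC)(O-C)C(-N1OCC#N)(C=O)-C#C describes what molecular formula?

C13H15N3O7

Heavy atoms from the SMILES: 13 C, 3 N, 7 O.
Implicit hydrogens by atom environment:
  5 × C: no H
  5 × O: no H
  4 × C: 1 H each → 4
  2 × C: 3 H each → 6
  2 × C: 2 H each → 4
  2 × N: no H
  1 × N (charge +1): no H
  1 × O: 1 H
  1 × O (charge -1): no H
  Total hydrogens = 15.
Molecular formula: C13H15N3O7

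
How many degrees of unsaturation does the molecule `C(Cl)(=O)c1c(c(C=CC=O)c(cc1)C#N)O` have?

Molecular formula from the SMILES: C11H6ClNO3.
DoU = (2C + 2 + N − H − X)/2 = (2·11 + 2 + 1 − 6 − 1)/2 = 18/2 = 9.
(Structurally: 1 ring(s) + 8 π bond(s) = 9.)

9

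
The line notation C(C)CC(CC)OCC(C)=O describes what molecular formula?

C9H18O2

Heavy atoms from the SMILES: 9 C, 2 O.
Implicit hydrogens by atom environment:
  4 × C: 2 H each → 8
  3 × C: 3 H each → 9
  2 × O: no H
  1 × C: 1 H
  1 × C: no H
  Total hydrogens = 18.
Molecular formula: C9H18O2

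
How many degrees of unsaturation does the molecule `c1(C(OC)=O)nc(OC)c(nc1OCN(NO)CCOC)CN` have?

Molecular formula from the SMILES: C12H21N5O6.
DoU = (2C + 2 + N − H − X)/2 = (2·12 + 2 + 5 − 21 − 0)/2 = 10/2 = 5.
(Structurally: 1 ring(s) + 4 π bond(s) = 5.)

5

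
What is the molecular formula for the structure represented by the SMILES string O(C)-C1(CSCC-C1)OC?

Heavy atoms from the SMILES: 7 C, 2 O, 1 S.
Implicit hydrogens by atom environment:
  4 × C: 2 H each → 8
  2 × C: 3 H each → 6
  2 × O: no H
  1 × C: no H
  1 × S: no H
  Total hydrogens = 14.
Molecular formula: C7H14O2S

C7H14O2S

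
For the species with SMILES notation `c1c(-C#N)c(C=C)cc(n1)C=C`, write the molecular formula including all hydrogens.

Heavy atoms from the SMILES: 10 C, 2 N.
Implicit hydrogens by atom environment:
  3 × C (aromatic): no H
  2 × C: 2 H each → 4
  2 × C (aromatic): 1 H each → 2
  2 × C: 1 H each → 2
  1 × C: no H
  1 × N (aromatic): no H
  1 × N: no H
  Total hydrogens = 8.
Molecular formula: C10H8N2

C10H8N2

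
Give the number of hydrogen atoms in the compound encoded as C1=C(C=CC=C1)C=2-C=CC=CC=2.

10

Hydrogens are implicit in SMILES; fill each atom to its normal valence:
  10 × C (aromatic): 1 H each → 10
  2 × C (aromatic): no H
  Total hydrogens = 10.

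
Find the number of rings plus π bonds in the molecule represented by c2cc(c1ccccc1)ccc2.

Molecular formula from the SMILES: C12H10.
DoU = (2C + 2 + N − H − X)/2 = (2·12 + 2 + 0 − 10 − 0)/2 = 16/2 = 8.
(Structurally: 2 ring(s) + 6 π bond(s) = 8.)

8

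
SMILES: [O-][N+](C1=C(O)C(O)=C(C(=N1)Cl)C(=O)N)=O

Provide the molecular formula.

C6H4ClN3O5

Heavy atoms from the SMILES: 6 C, 1 Cl, 3 N, 5 O.
Implicit hydrogens by atom environment:
  5 × C (aromatic): no H
  2 × O: 1 H each → 2
  2 × O: no H
  1 × C: no H
  1 × Cl: no H
  1 × N: 2 H
  1 × N (aromatic): no H
  1 × N (charge +1): no H
  1 × O (charge -1): no H
  Total hydrogens = 4.
Molecular formula: C6H4ClN3O5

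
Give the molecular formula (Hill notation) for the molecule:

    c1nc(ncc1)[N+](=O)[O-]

C4H3N3O2

Heavy atoms from the SMILES: 4 C, 3 N, 2 O.
Implicit hydrogens by atom environment:
  3 × C (aromatic): 1 H each → 3
  2 × N (aromatic): no H
  1 × C (aromatic): no H
  1 × N (charge +1): no H
  1 × O: no H
  1 × O (charge -1): no H
  Total hydrogens = 3.
Molecular formula: C4H3N3O2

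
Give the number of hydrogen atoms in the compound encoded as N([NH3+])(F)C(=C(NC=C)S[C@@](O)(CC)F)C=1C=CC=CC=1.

Hydrogens are implicit in SMILES; fill each atom to its normal valence:
  5 × C (aromatic): 1 H each → 5
  3 × C: no H
  2 × C: 2 H each → 4
  2 × F: no H
  1 × C: 3 H
  1 × C: 1 H
  1 × C (aromatic): no H
  1 × N (charge +1): 3 H
  1 × N: 1 H
  1 × N: no H
  1 × O: 1 H
  1 × S: no H
  Total hydrogens = 18.

18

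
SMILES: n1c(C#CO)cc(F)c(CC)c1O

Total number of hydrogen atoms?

Hydrogens are implicit in SMILES; fill each atom to its normal valence:
  4 × C (aromatic): no H
  2 × C: no H
  2 × O: 1 H each → 2
  1 × C: 3 H
  1 × C: 2 H
  1 × C (aromatic): 1 H
  1 × F: no H
  1 × N (aromatic): no H
  Total hydrogens = 8.

8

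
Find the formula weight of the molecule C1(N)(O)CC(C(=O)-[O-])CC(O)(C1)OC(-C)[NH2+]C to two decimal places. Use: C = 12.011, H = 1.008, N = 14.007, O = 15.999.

Molecular formula: C10H20N2O5.
M = 10×12.011 + 20×1.008 + 2×14.007 + 5×15.999 = 248.28 g/mol.

248.28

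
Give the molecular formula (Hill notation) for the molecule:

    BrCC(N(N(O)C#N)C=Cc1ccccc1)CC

Heavy atoms from the SMILES: 1 Br, 13 C, 3 N, 1 O.
Implicit hydrogens by atom environment:
  5 × C (aromatic): 1 H each → 5
  3 × C: 1 H each → 3
  3 × N: no H
  2 × C: 2 H each → 4
  1 × Br: no H
  1 × C: 3 H
  1 × C: no H
  1 × C (aromatic): no H
  1 × O: 1 H
  Total hydrogens = 16.
Molecular formula: C13H16BrN3O

C13H16BrN3O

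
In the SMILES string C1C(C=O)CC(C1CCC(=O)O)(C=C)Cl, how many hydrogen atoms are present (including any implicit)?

15

Hydrogens are implicit in SMILES; fill each atom to its normal valence:
  5 × C: 2 H each → 10
  4 × C: 1 H each → 4
  2 × C: no H
  2 × O: no H
  1 × Cl: no H
  1 × O: 1 H
  Total hydrogens = 15.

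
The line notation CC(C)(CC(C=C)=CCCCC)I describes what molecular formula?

Heavy atoms from the SMILES: 12 C, 1 I.
Implicit hydrogens by atom environment:
  5 × C: 2 H each → 10
  3 × C: 3 H each → 9
  2 × C: 1 H each → 2
  2 × C: no H
  1 × I: no H
  Total hydrogens = 21.
Molecular formula: C12H21I

C12H21I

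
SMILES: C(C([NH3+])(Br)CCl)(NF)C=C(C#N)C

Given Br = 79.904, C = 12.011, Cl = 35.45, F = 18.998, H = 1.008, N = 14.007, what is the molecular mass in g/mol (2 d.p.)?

271.54

Molecular formula: C7H11BrClFN3+.
M = 1×79.904 + 7×12.011 + 1×35.45 + 1×18.998 + 11×1.008 + 3×14.007 = 271.54 g/mol.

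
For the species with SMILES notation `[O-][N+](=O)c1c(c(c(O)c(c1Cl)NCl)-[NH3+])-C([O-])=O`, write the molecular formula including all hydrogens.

C7H5Cl2N3O5

Heavy atoms from the SMILES: 7 C, 2 Cl, 3 N, 5 O.
Implicit hydrogens by atom environment:
  6 × C (aromatic): no H
  2 × Cl: no H
  2 × O: no H
  2 × O (charge -1): no H
  1 × C: no H
  1 × N (charge +1): 3 H
  1 × N: 1 H
  1 × N (charge +1): no H
  1 × O: 1 H
  Total hydrogens = 5.
Molecular formula: C7H5Cl2N3O5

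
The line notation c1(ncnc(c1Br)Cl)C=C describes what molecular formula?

C6H4BrClN2

Heavy atoms from the SMILES: 1 Br, 6 C, 1 Cl, 2 N.
Implicit hydrogens by atom environment:
  3 × C (aromatic): no H
  2 × N (aromatic): no H
  1 × Br: no H
  1 × C: 2 H
  1 × C (aromatic): 1 H
  1 × C: 1 H
  1 × Cl: no H
  Total hydrogens = 4.
Molecular formula: C6H4BrClN2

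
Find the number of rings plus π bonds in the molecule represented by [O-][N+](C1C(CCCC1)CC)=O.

2

Molecular formula from the SMILES: C8H15NO2.
DoU = (2C + 2 + N − H − X)/2 = (2·8 + 2 + 1 − 15 − 0)/2 = 4/2 = 2.
(Structurally: 1 ring(s) + 1 π bond(s) = 2.)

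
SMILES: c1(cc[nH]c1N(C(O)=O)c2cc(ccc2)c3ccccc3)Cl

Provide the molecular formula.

Heavy atoms from the SMILES: 17 C, 1 Cl, 2 N, 2 O.
Implicit hydrogens by atom environment:
  11 × C (aromatic): 1 H each → 11
  5 × C (aromatic): no H
  1 × C: no H
  1 × Cl: no H
  1 × N (aromatic): 1 H
  1 × N: no H
  1 × O: 1 H
  1 × O: no H
  Total hydrogens = 13.
Molecular formula: C17H13ClN2O2

C17H13ClN2O2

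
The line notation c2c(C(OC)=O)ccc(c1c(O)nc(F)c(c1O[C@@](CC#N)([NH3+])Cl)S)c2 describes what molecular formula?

C16H14ClFN3O4S+

Heavy atoms from the SMILES: 16 C, 1 Cl, 1 F, 3 N, 4 O, 1 S.
Implicit hydrogens by atom environment:
  7 × C (aromatic): no H
  4 × C (aromatic): 1 H each → 4
  3 × C: no H
  3 × O: no H
  1 × C: 3 H
  1 × C: 2 H
  1 × Cl: no H
  1 × F: no H
  1 × N (charge +1): 3 H
  1 × N (aromatic): no H
  1 × N: no H
  1 × O: 1 H
  1 × S: 1 H
  Total hydrogens = 14.
Net charge +1.
Molecular formula: C16H14ClFN3O4S+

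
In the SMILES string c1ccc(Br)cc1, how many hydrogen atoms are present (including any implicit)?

Hydrogens are implicit in SMILES; fill each atom to its normal valence:
  5 × C (aromatic): 1 H each → 5
  1 × Br: no H
  1 × C (aromatic): no H
  Total hydrogens = 5.

5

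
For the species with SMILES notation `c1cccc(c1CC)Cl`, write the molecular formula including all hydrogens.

C8H9Cl

Heavy atoms from the SMILES: 8 C, 1 Cl.
Implicit hydrogens by atom environment:
  4 × C (aromatic): 1 H each → 4
  2 × C (aromatic): no H
  1 × C: 3 H
  1 × C: 2 H
  1 × Cl: no H
  Total hydrogens = 9.
Molecular formula: C8H9Cl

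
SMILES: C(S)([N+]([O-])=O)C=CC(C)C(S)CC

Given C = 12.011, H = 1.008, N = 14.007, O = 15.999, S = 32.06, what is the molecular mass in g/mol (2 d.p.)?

Molecular formula: C8H15NO2S2.
M = 8×12.011 + 15×1.008 + 1×14.007 + 2×15.999 + 2×32.06 = 221.33 g/mol.

221.33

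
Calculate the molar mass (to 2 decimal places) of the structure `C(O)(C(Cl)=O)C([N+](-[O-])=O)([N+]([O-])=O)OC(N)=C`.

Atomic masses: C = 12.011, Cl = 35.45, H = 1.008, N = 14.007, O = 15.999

255.57

Molecular formula: C5H6ClN3O7.
M = 5×12.011 + 1×35.45 + 6×1.008 + 3×14.007 + 7×15.999 = 255.57 g/mol.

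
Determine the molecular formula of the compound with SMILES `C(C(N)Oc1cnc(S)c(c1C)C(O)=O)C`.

Heavy atoms from the SMILES: 10 C, 2 N, 3 O, 1 S.
Implicit hydrogens by atom environment:
  4 × C (aromatic): no H
  2 × C: 3 H each → 6
  2 × O: no H
  1 × C: 2 H
  1 × C (aromatic): 1 H
  1 × C: 1 H
  1 × C: no H
  1 × N: 2 H
  1 × N (aromatic): no H
  1 × O: 1 H
  1 × S: 1 H
  Total hydrogens = 14.
Molecular formula: C10H14N2O3S

C10H14N2O3S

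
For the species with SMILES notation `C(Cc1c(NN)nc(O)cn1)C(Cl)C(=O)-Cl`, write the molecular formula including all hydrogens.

Heavy atoms from the SMILES: 8 C, 2 Cl, 4 N, 2 O.
Implicit hydrogens by atom environment:
  3 × C (aromatic): no H
  2 × C: 2 H each → 4
  2 × Cl: no H
  2 × N (aromatic): no H
  1 × C (aromatic): 1 H
  1 × C: 1 H
  1 × C: no H
  1 × N: 2 H
  1 × N: 1 H
  1 × O: 1 H
  1 × O: no H
  Total hydrogens = 10.
Molecular formula: C8H10Cl2N4O2

C8H10Cl2N4O2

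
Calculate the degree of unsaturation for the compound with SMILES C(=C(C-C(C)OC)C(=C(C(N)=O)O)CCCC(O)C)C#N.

5

Molecular formula from the SMILES: C15H24N2O4.
DoU = (2C + 2 + N − H − X)/2 = (2·15 + 2 + 2 − 24 − 0)/2 = 10/2 = 5.
(Structurally: 0 ring(s) + 5 π bond(s) = 5.)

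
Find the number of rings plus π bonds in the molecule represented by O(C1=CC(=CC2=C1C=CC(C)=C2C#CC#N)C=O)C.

Molecular formula from the SMILES: C16H11NO2.
DoU = (2C + 2 + N − H − X)/2 = (2·16 + 2 + 1 − 11 − 0)/2 = 24/2 = 12.
(Structurally: 2 ring(s) + 10 π bond(s) = 12.)

12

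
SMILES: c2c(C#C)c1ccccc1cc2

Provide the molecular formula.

C12H8

Heavy atoms from the SMILES: 12 C.
Implicit hydrogens by atom environment:
  7 × C (aromatic): 1 H each → 7
  3 × C (aromatic): no H
  1 × C: 1 H
  1 × C: no H
  Total hydrogens = 8.
Molecular formula: C12H8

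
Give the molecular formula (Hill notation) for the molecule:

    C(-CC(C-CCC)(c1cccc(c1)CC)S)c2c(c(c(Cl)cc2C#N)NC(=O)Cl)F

C23H25Cl2FN2OS

Heavy atoms from the SMILES: 23 C, 2 Cl, 1 F, 2 N, 1 O, 1 S.
Implicit hydrogens by atom environment:
  7 × C (aromatic): no H
  6 × C: 2 H each → 12
  5 × C (aromatic): 1 H each → 5
  3 × C: no H
  2 × C: 3 H each → 6
  2 × Cl: no H
  1 × F: no H
  1 × N: 1 H
  1 × N: no H
  1 × O: no H
  1 × S: 1 H
  Total hydrogens = 25.
Molecular formula: C23H25Cl2FN2OS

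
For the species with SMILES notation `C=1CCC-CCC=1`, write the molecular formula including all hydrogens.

C7H12

Heavy atoms from the SMILES: 7 C.
Implicit hydrogens by atom environment:
  5 × C: 2 H each → 10
  2 × C: 1 H each → 2
  Total hydrogens = 12.
Molecular formula: C7H12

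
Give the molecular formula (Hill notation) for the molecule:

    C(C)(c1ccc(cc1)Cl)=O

C8H7ClO

Heavy atoms from the SMILES: 8 C, 1 Cl, 1 O.
Implicit hydrogens by atom environment:
  4 × C (aromatic): 1 H each → 4
  2 × C (aromatic): no H
  1 × C: 3 H
  1 × C: no H
  1 × Cl: no H
  1 × O: no H
  Total hydrogens = 7.
Molecular formula: C8H7ClO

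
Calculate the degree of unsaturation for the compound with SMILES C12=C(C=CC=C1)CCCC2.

Molecular formula from the SMILES: C10H12.
DoU = (2C + 2 + N − H − X)/2 = (2·10 + 2 + 0 − 12 − 0)/2 = 10/2 = 5.
(Structurally: 2 ring(s) + 3 π bond(s) = 5.)

5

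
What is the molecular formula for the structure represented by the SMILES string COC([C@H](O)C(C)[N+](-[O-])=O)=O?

Heavy atoms from the SMILES: 5 C, 1 N, 5 O.
Implicit hydrogens by atom environment:
  3 × O: no H
  2 × C: 3 H each → 6
  2 × C: 1 H each → 2
  1 × C: no H
  1 × N (charge +1): no H
  1 × O: 1 H
  1 × O (charge -1): no H
  Total hydrogens = 9.
Molecular formula: C5H9NO5

C5H9NO5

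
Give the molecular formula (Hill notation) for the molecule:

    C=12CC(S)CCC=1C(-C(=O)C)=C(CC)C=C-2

C14H18OS

Heavy atoms from the SMILES: 14 C, 1 O, 1 S.
Implicit hydrogens by atom environment:
  4 × C: 2 H each → 8
  4 × C (aromatic): no H
  2 × C: 3 H each → 6
  2 × C (aromatic): 1 H each → 2
  1 × C: 1 H
  1 × C: no H
  1 × O: no H
  1 × S: 1 H
  Total hydrogens = 18.
Molecular formula: C14H18OS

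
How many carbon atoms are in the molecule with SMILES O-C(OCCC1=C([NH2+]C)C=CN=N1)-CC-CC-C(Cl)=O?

13

The symbol for carbon appears 13 times in the SMILES. (Cl is a single chlorine, not C + l.)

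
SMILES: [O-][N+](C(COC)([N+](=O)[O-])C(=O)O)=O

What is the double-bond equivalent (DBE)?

Molecular formula from the SMILES: C4H6N2O7.
DoU = (2C + 2 + N − H − X)/2 = (2·4 + 2 + 2 − 6 − 0)/2 = 6/2 = 3.
(Structurally: 0 ring(s) + 3 π bond(s) = 3.)

3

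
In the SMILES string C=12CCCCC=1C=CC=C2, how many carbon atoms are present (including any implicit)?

The symbol for carbon appears 10 times in the SMILES.

10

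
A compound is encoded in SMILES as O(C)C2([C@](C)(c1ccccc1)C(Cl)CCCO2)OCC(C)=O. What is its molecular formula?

C17H23ClO4

Heavy atoms from the SMILES: 17 C, 1 Cl, 4 O.
Implicit hydrogens by atom environment:
  5 × C (aromatic): 1 H each → 5
  4 × C: 2 H each → 8
  4 × O: no H
  3 × C: 3 H each → 9
  3 × C: no H
  1 × C: 1 H
  1 × C (aromatic): no H
  1 × Cl: no H
  Total hydrogens = 23.
Molecular formula: C17H23ClO4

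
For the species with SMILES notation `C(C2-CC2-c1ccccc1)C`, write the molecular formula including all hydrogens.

C11H14

Heavy atoms from the SMILES: 11 C.
Implicit hydrogens by atom environment:
  5 × C (aromatic): 1 H each → 5
  2 × C: 2 H each → 4
  2 × C: 1 H each → 2
  1 × C: 3 H
  1 × C (aromatic): no H
  Total hydrogens = 14.
Molecular formula: C11H14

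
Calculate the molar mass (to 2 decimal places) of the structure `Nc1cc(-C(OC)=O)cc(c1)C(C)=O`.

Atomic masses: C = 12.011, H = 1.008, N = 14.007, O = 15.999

193.20

Molecular formula: C10H11NO3.
M = 10×12.011 + 11×1.008 + 1×14.007 + 3×15.999 = 193.20 g/mol.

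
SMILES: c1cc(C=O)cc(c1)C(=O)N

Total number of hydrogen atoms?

Hydrogens are implicit in SMILES; fill each atom to its normal valence:
  4 × C (aromatic): 1 H each → 4
  2 × C (aromatic): no H
  2 × O: no H
  1 × C: 1 H
  1 × C: no H
  1 × N: 2 H
  Total hydrogens = 7.

7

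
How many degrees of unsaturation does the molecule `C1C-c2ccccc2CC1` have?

Molecular formula from the SMILES: C10H12.
DoU = (2C + 2 + N − H − X)/2 = (2·10 + 2 + 0 − 12 − 0)/2 = 10/2 = 5.
(Structurally: 2 ring(s) + 3 π bond(s) = 5.)

5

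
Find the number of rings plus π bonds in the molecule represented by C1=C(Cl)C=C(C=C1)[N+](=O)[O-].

5

Molecular formula from the SMILES: C6H4ClNO2.
DoU = (2C + 2 + N − H − X)/2 = (2·6 + 2 + 1 − 4 − 1)/2 = 10/2 = 5.
(Structurally: 1 ring(s) + 4 π bond(s) = 5.)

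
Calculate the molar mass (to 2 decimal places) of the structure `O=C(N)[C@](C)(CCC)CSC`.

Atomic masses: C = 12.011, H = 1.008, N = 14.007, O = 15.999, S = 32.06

Molecular formula: C8H17NOS.
M = 8×12.011 + 17×1.008 + 1×14.007 + 1×15.999 + 1×32.06 = 175.29 g/mol.

175.29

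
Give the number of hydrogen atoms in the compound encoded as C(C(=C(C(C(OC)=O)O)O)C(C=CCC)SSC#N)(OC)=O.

17

Hydrogens are implicit in SMILES; fill each atom to its normal valence:
  5 × C: no H
  4 × C: 1 H each → 4
  4 × O: no H
  3 × C: 3 H each → 9
  2 × O: 1 H each → 2
  2 × S: no H
  1 × C: 2 H
  1 × N: no H
  Total hydrogens = 17.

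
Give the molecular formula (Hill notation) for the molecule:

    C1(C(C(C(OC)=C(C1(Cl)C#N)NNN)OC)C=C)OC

C12H19ClN4O3

Heavy atoms from the SMILES: 12 C, 1 Cl, 4 N, 3 O.
Implicit hydrogens by atom environment:
  4 × C: 1 H each → 4
  4 × C: no H
  3 × C: 3 H each → 9
  3 × O: no H
  2 × N: 1 H each → 2
  1 × C: 2 H
  1 × Cl: no H
  1 × N: 2 H
  1 × N: no H
  Total hydrogens = 19.
Molecular formula: C12H19ClN4O3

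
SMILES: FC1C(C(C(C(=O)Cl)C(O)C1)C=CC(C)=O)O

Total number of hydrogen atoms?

14

Hydrogens are implicit in SMILES; fill each atom to its normal valence:
  7 × C: 1 H each → 7
  2 × C: no H
  2 × O: 1 H each → 2
  2 × O: no H
  1 × C: 3 H
  1 × C: 2 H
  1 × Cl: no H
  1 × F: no H
  Total hydrogens = 14.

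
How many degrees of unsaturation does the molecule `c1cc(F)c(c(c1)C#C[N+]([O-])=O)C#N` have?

Molecular formula from the SMILES: C9H3FN2O2.
DoU = (2C + 2 + N − H − X)/2 = (2·9 + 2 + 2 − 3 − 1)/2 = 18/2 = 9.
(Structurally: 1 ring(s) + 8 π bond(s) = 9.)

9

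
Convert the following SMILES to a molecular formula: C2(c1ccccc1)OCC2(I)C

C10H11IO

Heavy atoms from the SMILES: 10 C, 1 I, 1 O.
Implicit hydrogens by atom environment:
  5 × C (aromatic): 1 H each → 5
  1 × C: 3 H
  1 × C: 2 H
  1 × C: 1 H
  1 × C: no H
  1 × C (aromatic): no H
  1 × I: no H
  1 × O: no H
  Total hydrogens = 11.
Molecular formula: C10H11IO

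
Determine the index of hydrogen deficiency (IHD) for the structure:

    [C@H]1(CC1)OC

1

Molecular formula from the SMILES: C4H8O.
DoU = (2C + 2 + N − H − X)/2 = (2·4 + 2 + 0 − 8 − 0)/2 = 2/2 = 1.
(Structurally: 1 ring(s) + 0 π bond(s) = 1.)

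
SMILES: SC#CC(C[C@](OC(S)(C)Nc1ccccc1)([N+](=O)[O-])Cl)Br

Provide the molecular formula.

C13H14BrClN2O3S2

Heavy atoms from the SMILES: 1 Br, 13 C, 1 Cl, 2 N, 3 O, 2 S.
Implicit hydrogens by atom environment:
  5 × C (aromatic): 1 H each → 5
  4 × C: no H
  2 × O: no H
  2 × S: 1 H each → 2
  1 × Br: no H
  1 × C: 3 H
  1 × C: 2 H
  1 × C: 1 H
  1 × C (aromatic): no H
  1 × Cl: no H
  1 × N: 1 H
  1 × N (charge +1): no H
  1 × O (charge -1): no H
  Total hydrogens = 14.
Molecular formula: C13H14BrClN2O3S2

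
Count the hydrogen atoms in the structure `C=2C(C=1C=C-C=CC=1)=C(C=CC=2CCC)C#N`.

15

Hydrogens are implicit in SMILES; fill each atom to its normal valence:
  8 × C (aromatic): 1 H each → 8
  4 × C (aromatic): no H
  2 × C: 2 H each → 4
  1 × C: 3 H
  1 × C: no H
  1 × N: no H
  Total hydrogens = 15.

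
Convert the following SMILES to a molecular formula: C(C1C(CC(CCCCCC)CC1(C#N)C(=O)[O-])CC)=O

Heavy atoms from the SMILES: 17 C, 1 N, 3 O.
Implicit hydrogens by atom environment:
  8 × C: 2 H each → 16
  4 × C: 1 H each → 4
  3 × C: no H
  2 × C: 3 H each → 6
  2 × O: no H
  1 × N: no H
  1 × O (charge -1): no H
  Total hydrogens = 26.
Net charge -1.
Molecular formula: C17H26NO3-

C17H26NO3-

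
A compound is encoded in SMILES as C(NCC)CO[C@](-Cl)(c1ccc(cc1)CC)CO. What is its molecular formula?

Heavy atoms from the SMILES: 14 C, 1 Cl, 1 N, 2 O.
Implicit hydrogens by atom environment:
  5 × C: 2 H each → 10
  4 × C (aromatic): 1 H each → 4
  2 × C: 3 H each → 6
  2 × C (aromatic): no H
  1 × C: no H
  1 × Cl: no H
  1 × N: 1 H
  1 × O: 1 H
  1 × O: no H
  Total hydrogens = 22.
Molecular formula: C14H22ClNO2

C14H22ClNO2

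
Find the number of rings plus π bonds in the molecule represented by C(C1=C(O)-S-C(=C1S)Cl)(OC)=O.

Molecular formula from the SMILES: C6H5ClO3S2.
DoU = (2C + 2 + N − H − X)/2 = (2·6 + 2 + 0 − 5 − 1)/2 = 8/2 = 4.
(Structurally: 1 ring(s) + 3 π bond(s) = 4.)

4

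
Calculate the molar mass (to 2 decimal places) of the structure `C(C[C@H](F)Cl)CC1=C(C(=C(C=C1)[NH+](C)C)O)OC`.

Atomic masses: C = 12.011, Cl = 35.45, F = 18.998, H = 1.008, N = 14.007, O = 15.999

Molecular formula: C13H20ClFNO2+.
M = 13×12.011 + 1×35.45 + 1×18.998 + 20×1.008 + 1×14.007 + 2×15.999 = 276.76 g/mol.

276.76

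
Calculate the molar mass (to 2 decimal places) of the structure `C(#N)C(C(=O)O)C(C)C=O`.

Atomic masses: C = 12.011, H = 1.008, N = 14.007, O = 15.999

Molecular formula: C6H7NO3.
M = 6×12.011 + 7×1.008 + 1×14.007 + 3×15.999 = 141.13 g/mol.

141.13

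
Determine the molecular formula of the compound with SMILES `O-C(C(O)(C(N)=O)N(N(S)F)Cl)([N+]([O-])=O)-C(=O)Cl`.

C4H5Cl2FN4O6S

Heavy atoms from the SMILES: 4 C, 2 Cl, 1 F, 4 N, 6 O, 1 S.
Implicit hydrogens by atom environment:
  4 × C: no H
  3 × O: no H
  2 × Cl: no H
  2 × N: no H
  2 × O: 1 H each → 2
  1 × F: no H
  1 × N: 2 H
  1 × N (charge +1): no H
  1 × O (charge -1): no H
  1 × S: 1 H
  Total hydrogens = 5.
Molecular formula: C4H5Cl2FN4O6S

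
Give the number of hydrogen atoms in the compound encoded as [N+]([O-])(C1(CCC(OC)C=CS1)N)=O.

Hydrogens are implicit in SMILES; fill each atom to its normal valence:
  3 × C: 1 H each → 3
  2 × C: 2 H each → 4
  2 × O: no H
  1 × C: 3 H
  1 × C: no H
  1 × N: 2 H
  1 × N (charge +1): no H
  1 × O (charge -1): no H
  1 × S: no H
  Total hydrogens = 12.

12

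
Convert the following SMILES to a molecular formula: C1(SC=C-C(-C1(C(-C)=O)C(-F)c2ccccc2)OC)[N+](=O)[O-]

C15H16FNO4S

Heavy atoms from the SMILES: 15 C, 1 F, 1 N, 4 O, 1 S.
Implicit hydrogens by atom environment:
  5 × C: 1 H each → 5
  5 × C (aromatic): 1 H each → 5
  3 × O: no H
  2 × C: 3 H each → 6
  2 × C: no H
  1 × C (aromatic): no H
  1 × F: no H
  1 × N (charge +1): no H
  1 × O (charge -1): no H
  1 × S: no H
  Total hydrogens = 16.
Molecular formula: C15H16FNO4S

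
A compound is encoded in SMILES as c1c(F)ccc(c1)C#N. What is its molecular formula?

C7H4FN

Heavy atoms from the SMILES: 7 C, 1 F, 1 N.
Implicit hydrogens by atom environment:
  4 × C (aromatic): 1 H each → 4
  2 × C (aromatic): no H
  1 × C: no H
  1 × F: no H
  1 × N: no H
  Total hydrogens = 4.
Molecular formula: C7H4FN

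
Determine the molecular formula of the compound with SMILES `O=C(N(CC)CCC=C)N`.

Heavy atoms from the SMILES: 7 C, 2 N, 1 O.
Implicit hydrogens by atom environment:
  4 × C: 2 H each → 8
  1 × C: 3 H
  1 × C: 1 H
  1 × C: no H
  1 × N: 2 H
  1 × N: no H
  1 × O: no H
  Total hydrogens = 14.
Molecular formula: C7H14N2O

C7H14N2O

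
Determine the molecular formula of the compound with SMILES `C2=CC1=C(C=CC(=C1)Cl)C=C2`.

C10H7Cl

Heavy atoms from the SMILES: 10 C, 1 Cl.
Implicit hydrogens by atom environment:
  7 × C (aromatic): 1 H each → 7
  3 × C (aromatic): no H
  1 × Cl: no H
  Total hydrogens = 7.
Molecular formula: C10H7Cl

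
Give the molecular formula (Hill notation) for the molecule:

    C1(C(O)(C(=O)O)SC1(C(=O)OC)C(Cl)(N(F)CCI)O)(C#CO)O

C11H12ClFINO8S

Heavy atoms from the SMILES: 11 C, 1 Cl, 1 F, 1 I, 1 N, 8 O, 1 S.
Implicit hydrogens by atom environment:
  8 × C: no H
  5 × O: 1 H each → 5
  3 × O: no H
  2 × C: 2 H each → 4
  1 × C: 3 H
  1 × Cl: no H
  1 × F: no H
  1 × I: no H
  1 × N: no H
  1 × S: no H
  Total hydrogens = 12.
Molecular formula: C11H12ClFINO8S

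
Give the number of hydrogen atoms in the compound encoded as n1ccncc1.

4

Hydrogens are implicit in SMILES; fill each atom to its normal valence:
  4 × C (aromatic): 1 H each → 4
  2 × N (aromatic): no H
  Total hydrogens = 4.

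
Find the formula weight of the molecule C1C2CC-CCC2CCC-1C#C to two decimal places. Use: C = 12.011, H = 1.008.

162.28

Molecular formula: C12H18.
M = 12×12.011 + 18×1.008 = 162.28 g/mol.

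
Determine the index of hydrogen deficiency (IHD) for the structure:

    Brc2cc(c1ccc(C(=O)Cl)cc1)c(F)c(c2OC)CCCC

9

Molecular formula from the SMILES: C18H17BrClFO2.
DoU = (2C + 2 + N − H − X)/2 = (2·18 + 2 + 0 − 17 − 3)/2 = 18/2 = 9.
(Structurally: 2 ring(s) + 7 π bond(s) = 9.)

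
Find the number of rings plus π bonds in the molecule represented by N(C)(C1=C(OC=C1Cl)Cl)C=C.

4

Molecular formula from the SMILES: C7H7Cl2NO.
DoU = (2C + 2 + N − H − X)/2 = (2·7 + 2 + 1 − 7 − 2)/2 = 8/2 = 4.
(Structurally: 1 ring(s) + 3 π bond(s) = 4.)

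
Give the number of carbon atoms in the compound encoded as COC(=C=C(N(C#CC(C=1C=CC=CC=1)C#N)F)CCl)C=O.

The symbol for carbon appears 16 times in the SMILES. (Cl is a single chlorine, not C + l.)

16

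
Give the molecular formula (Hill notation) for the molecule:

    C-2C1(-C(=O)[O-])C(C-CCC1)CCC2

Heavy atoms from the SMILES: 11 C, 2 O.
Implicit hydrogens by atom environment:
  8 × C: 2 H each → 16
  2 × C: no H
  1 × C: 1 H
  1 × O: no H
  1 × O (charge -1): no H
  Total hydrogens = 17.
Net charge -1.
Molecular formula: C11H17O2-

C11H17O2-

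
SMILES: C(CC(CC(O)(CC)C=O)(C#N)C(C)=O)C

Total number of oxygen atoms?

The symbol for oxygen appears 3 times in the SMILES.

3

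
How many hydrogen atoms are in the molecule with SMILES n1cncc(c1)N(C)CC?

11

Hydrogens are implicit in SMILES; fill each atom to its normal valence:
  3 × C (aromatic): 1 H each → 3
  2 × C: 3 H each → 6
  2 × N (aromatic): no H
  1 × C: 2 H
  1 × C (aromatic): no H
  1 × N: no H
  Total hydrogens = 11.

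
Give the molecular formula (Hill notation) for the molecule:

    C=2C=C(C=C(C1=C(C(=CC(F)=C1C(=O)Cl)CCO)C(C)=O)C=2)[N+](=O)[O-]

C17H13ClFNO5

Heavy atoms from the SMILES: 17 C, 1 Cl, 1 F, 1 N, 5 O.
Implicit hydrogens by atom environment:
  7 × C (aromatic): no H
  5 × C (aromatic): 1 H each → 5
  3 × O: no H
  2 × C: 2 H each → 4
  2 × C: no H
  1 × C: 3 H
  1 × Cl: no H
  1 × F: no H
  1 × N (charge +1): no H
  1 × O: 1 H
  1 × O (charge -1): no H
  Total hydrogens = 13.
Molecular formula: C17H13ClFNO5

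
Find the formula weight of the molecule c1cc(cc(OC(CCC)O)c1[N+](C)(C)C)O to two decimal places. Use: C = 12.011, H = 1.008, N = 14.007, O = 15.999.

Molecular formula: C13H22NO3+.
M = 13×12.011 + 22×1.008 + 1×14.007 + 3×15.999 = 240.32 g/mol.

240.32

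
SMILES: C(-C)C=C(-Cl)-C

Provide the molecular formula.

C5H9Cl

Heavy atoms from the SMILES: 5 C, 1 Cl.
Implicit hydrogens by atom environment:
  2 × C: 3 H each → 6
  1 × C: 2 H
  1 × C: 1 H
  1 × C: no H
  1 × Cl: no H
  Total hydrogens = 9.
Molecular formula: C5H9Cl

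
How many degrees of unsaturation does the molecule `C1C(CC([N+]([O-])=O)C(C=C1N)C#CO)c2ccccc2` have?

9

Molecular formula from the SMILES: C15H16N2O3.
DoU = (2C + 2 + N − H − X)/2 = (2·15 + 2 + 2 − 16 − 0)/2 = 18/2 = 9.
(Structurally: 2 ring(s) + 7 π bond(s) = 9.)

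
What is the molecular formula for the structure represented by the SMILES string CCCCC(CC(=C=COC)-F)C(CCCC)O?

Heavy atoms from the SMILES: 15 C, 1 F, 2 O.
Implicit hydrogens by atom environment:
  7 × C: 2 H each → 14
  3 × C: 3 H each → 9
  3 × C: 1 H each → 3
  2 × C: no H
  1 × F: no H
  1 × O: 1 H
  1 × O: no H
  Total hydrogens = 27.
Molecular formula: C15H27FO2

C15H27FO2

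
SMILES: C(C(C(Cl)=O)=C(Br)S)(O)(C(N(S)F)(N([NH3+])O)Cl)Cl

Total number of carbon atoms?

The symbol for carbon appears 5 times in the SMILES. (Cl is a single chlorine, not C + l.)

5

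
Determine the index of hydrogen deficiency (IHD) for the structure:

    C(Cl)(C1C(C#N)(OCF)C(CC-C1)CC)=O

4

Molecular formula from the SMILES: C11H15ClFNO2.
DoU = (2C + 2 + N − H − X)/2 = (2·11 + 2 + 1 − 15 − 2)/2 = 8/2 = 4.
(Structurally: 1 ring(s) + 3 π bond(s) = 4.)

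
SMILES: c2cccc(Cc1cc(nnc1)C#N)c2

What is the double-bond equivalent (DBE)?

Molecular formula from the SMILES: C12H9N3.
DoU = (2C + 2 + N − H − X)/2 = (2·12 + 2 + 3 − 9 − 0)/2 = 20/2 = 10.
(Structurally: 2 ring(s) + 8 π bond(s) = 10.)

10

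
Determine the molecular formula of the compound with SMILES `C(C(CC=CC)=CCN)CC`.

C10H19N

Heavy atoms from the SMILES: 10 C, 1 N.
Implicit hydrogens by atom environment:
  4 × C: 2 H each → 8
  3 × C: 1 H each → 3
  2 × C: 3 H each → 6
  1 × C: no H
  1 × N: 2 H
  Total hydrogens = 19.
Molecular formula: C10H19N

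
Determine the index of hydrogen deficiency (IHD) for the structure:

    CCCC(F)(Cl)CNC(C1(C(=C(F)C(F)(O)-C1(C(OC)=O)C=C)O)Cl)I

4

Molecular formula from the SMILES: C15H19Cl2F3INO4.
DoU = (2C + 2 + N − H − X)/2 = (2·15 + 2 + 1 − 19 − 6)/2 = 8/2 = 4.
(Structurally: 1 ring(s) + 3 π bond(s) = 4.)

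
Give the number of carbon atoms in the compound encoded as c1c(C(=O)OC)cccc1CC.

The symbol for carbon appears 10 times in the SMILES. Lowercase c denotes aromatic carbon and counts toward C.

10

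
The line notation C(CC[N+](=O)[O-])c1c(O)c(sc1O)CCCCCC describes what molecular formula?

Heavy atoms from the SMILES: 13 C, 1 N, 4 O, 1 S.
Implicit hydrogens by atom environment:
  8 × C: 2 H each → 16
  4 × C (aromatic): no H
  2 × O: 1 H each → 2
  1 × C: 3 H
  1 × N (charge +1): no H
  1 × O: no H
  1 × O (charge -1): no H
  1 × S (aromatic): no H
  Total hydrogens = 21.
Molecular formula: C13H21NO4S

C13H21NO4S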